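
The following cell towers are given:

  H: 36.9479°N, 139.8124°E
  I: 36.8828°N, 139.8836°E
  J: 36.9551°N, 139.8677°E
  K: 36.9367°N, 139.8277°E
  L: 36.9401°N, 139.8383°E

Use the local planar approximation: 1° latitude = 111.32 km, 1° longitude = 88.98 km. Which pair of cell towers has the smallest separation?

K and L

Pairwise distances:
K–L: √((0.0034·111.32)² + (0.0106·88.98)²) = √(0.143253 + 0.889604) = 1.0163 km
H–K: √((-0.0112·111.32)² + (0.0153·88.98)²) = √(1.554470 + 1.853394) = 1.8460 km
H–L: √((-0.0078·111.32)² + (0.0259·88.98)²) = √(0.753938 + 5.311098) = 2.4627 km
J–L: √((-0.0150·111.32)² + (-0.0294·88.98)²) = √(2.788232 + 6.843519) = 3.1035 km
J–K: √((-0.0184·111.32)² + (-0.0400·88.98)²) = √(4.195484 + 12.667905) = 4.1065 km
H–J: √((0.0072·111.32)² + (0.0553·88.98)²) = √(0.642409 + 24.212245) = 4.9854 km
I–L: √((0.0573·111.32)² + (-0.0453·88.98)²) = √(40.686997 + 16.247300) = 7.5455 km
I–K: √((0.0539·111.32)² + (-0.0559·88.98)²) = √(36.001776 + 24.740497) = 7.7937 km
I–J: √((0.0723·111.32)² + (-0.0159·88.98)²) = √(64.777322 + 2.001608) = 8.1718 km
H–I: √((-0.0651·111.32)² + (0.0712·88.98)²) = √(52.518023 + 40.136989) = 9.6257 km
Closest pair: K–L at 1.0163 km.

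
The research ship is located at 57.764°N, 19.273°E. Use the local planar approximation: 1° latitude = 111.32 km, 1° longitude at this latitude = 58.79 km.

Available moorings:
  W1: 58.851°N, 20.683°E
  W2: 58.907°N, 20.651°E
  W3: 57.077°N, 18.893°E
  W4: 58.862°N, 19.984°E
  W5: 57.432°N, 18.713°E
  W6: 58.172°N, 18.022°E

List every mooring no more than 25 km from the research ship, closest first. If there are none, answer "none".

Distances from 57.764°N, 19.273°E:
W1: √((1.087·111.32)² + (1.410·58.79)²) = √(14642.17130 + 6871.39866) = 146.675 km
W2: √((1.143·111.32)² + (1.378·58.79)²) = √(16189.70205 + 6563.04460) = 150.840 km
W3: √((-0.687·111.32)² + (-0.380·58.79)²) = √(5848.70706 + 499.08454) = 79.673 km
W4: √((1.098·111.32)² + (0.711·58.79)²) = √(14940.01645 + 1747.21408) = 129.179 km
W5: √((-0.332·111.32)² + (-0.560·58.79)²) = √(1365.91150 + 1083.88442) = 49.495 km
W6: √((0.408·111.32)² + (-1.251·58.79)²) = √(2062.84559 + 5409.05677) = 86.440 km
Threshold 25 km: none within range.

none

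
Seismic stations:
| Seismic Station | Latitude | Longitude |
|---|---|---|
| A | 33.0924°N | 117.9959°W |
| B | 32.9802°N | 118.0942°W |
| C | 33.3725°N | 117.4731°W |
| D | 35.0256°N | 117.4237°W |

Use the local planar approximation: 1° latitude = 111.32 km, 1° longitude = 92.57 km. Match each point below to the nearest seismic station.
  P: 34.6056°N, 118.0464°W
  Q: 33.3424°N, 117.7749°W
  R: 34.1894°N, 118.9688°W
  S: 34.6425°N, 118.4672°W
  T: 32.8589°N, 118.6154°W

P at 34.6056°N, 118.0464°W:
  A: √((-1.5132·111.32)² + (0.0505·92.57)²) = √(28375.208446 + 21.853615) = 168.5143 km
  B: √((-1.6254·111.32)² + (-0.0478·92.57)²) = √(32739.112793 + 19.579262) = 180.9936 km
  C: √((-1.2331·111.32)² + (0.5733·92.57)²) = √(18842.693803 + 2816.465339) = 147.1705 km
  D: √((0.4200·111.32)² + (0.6227·92.57)²) = √(2185.973919 + 3322.754531) = 74.2208 km
  → nearest: D (74.2208 km)
Q at 33.3424°N, 117.7749°W:
  A: √((-0.2500·111.32)² + (-0.2210·92.57)²) = √(774.508900 + 418.528537) = 34.5404 km
  B: √((-0.3622·111.32)² + (-0.3193·92.57)²) = √(1625.710787 + 873.651777) = 49.9936 km
  C: √((0.0301·111.32)² + (0.3018·92.57)²) = √(11.227405 + 780.510947) = 28.1378 km
  D: √((1.6832·111.32)² + (0.3512·92.57)²) = √(35108.949920 + 1056.938072) = 190.1733 km
  → nearest: C (28.1378 km)
R at 34.1894°N, 118.9688°W:
  A: √((-1.0970·111.32)² + (0.9729·92.57)²) = √(14912.815693 + 8111.047304) = 151.7362 km
  B: √((-1.2092·111.32)² + (0.8746·92.57)²) = √(18119.352431 + 6554.800429) = 157.0801 km
  C: √((-0.8169·111.32)² + (1.4957·92.57)²) = √(8269.593986 + 19170.326726) = 165.6500 km
  D: √((0.8362·111.32)² + (1.5451·92.57)²) = √(8664.963183 + 20457.554296) = 170.6532 km
  → nearest: A (151.7362 km)
S at 34.6425°N, 118.4672°W:
  A: √((-1.5501·111.32)² + (0.4713·92.57)²) = √(29775.963804 + 1903.423413) = 177.9870 km
  B: √((-1.6623·111.32)² + (0.3730·92.57)²) = √(34242.479551 + 1192.224909) = 188.2411 km
  C: √((-1.2700·111.32)² + (0.9941·92.57)²) = √(19987.286477 + 8468.386576) = 168.6881 km
  D: √((0.3831·111.32)² + (1.0435·92.57)²) = √(1818.740339 + 9330.940804) = 105.5921 km
  → nearest: D (105.5921 km)
T at 32.8589°N, 118.6154°W:
  A: √((0.2335·111.32)² + (0.6195·92.57)²) = √(675.647486 + 3288.691599) = 62.9630 km
  B: √((0.1213·111.32)² + (0.5212·92.57)²) = √(182.334142 + 2327.819712) = 50.1014 km
  C: √((0.5136·111.32)² + (1.1423·92.57)²) = √(3268.860787 + 11181.520930) = 120.2097 km
  D: √((2.1667·111.32)² + (1.1917·92.57)²) = √(58176.014034 + 12169.546827) = 265.2274 km
  → nearest: B (50.1014 km)

P→D; Q→C; R→A; S→D; T→B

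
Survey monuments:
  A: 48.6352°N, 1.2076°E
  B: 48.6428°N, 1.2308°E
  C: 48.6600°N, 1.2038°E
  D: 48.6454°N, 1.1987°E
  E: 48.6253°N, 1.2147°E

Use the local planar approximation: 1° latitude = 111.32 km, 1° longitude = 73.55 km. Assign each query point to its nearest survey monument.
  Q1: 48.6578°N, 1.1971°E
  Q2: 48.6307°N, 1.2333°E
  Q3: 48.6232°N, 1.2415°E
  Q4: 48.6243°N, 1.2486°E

Q1 at 48.6578°N, 1.1971°E:
  A: √((-0.0226·111.32)² + (0.0105·73.55)²) = √(6.329411 + 0.596409) = 2.6317 km
  B: √((-0.0150·111.32)² + (0.0337·73.55)²) = √(2.788232 + 6.143631) = 2.9886 km
  C: √((0.0022·111.32)² + (0.0067·73.55)²) = √(0.059978 + 0.242837) = 0.5503 km
  D: √((-0.0124·111.32)² + (0.0016·73.55)²) = √(1.905416 + 0.013849) = 1.3854 km
  E: √((-0.0325·111.32)² + (0.0176·73.55)²) = √(13.089200 + 1.675678) = 3.8425 km
  → nearest: C (0.5503 km)
Q2 at 48.6307°N, 1.2333°E:
  A: √((0.0045·111.32)² + (-0.0257·73.55)²) = √(0.250941 + 3.572988) = 1.9555 km
  B: √((0.0121·111.32)² + (-0.0025·73.55)²) = √(1.814334 + 0.033810) = 1.3595 km
  C: √((0.0293·111.32)² + (-0.0295·73.55)²) = √(10.638530 + 4.707707) = 3.9174 km
  D: √((0.0147·111.32)² + (-0.0346·73.55)²) = √(2.677818 + 6.476160) = 3.0256 km
  E: √((-0.0054·111.32)² + (-0.0186·73.55)²) = √(0.361355 + 1.871506) = 1.4943 km
  → nearest: B (1.3595 km)
Q3 at 48.6232°N, 1.2415°E:
  A: √((0.0120·111.32)² + (-0.0339·73.55)²) = √(1.784469 + 6.216769) = 2.8286 km
  B: √((0.0196·111.32)² + (-0.0107·73.55)²) = √(4.760565 + 0.619345) = 2.3195 km
  C: √((0.0368·111.32)² + (-0.0377·73.55)²) = √(16.781935 + 7.688614) = 4.9468 km
  D: √((0.0222·111.32)² + (-0.0428·73.55)²) = √(6.107343 + 9.909526) = 4.0021 km
  E: √((0.0021·111.32)² + (-0.0268·73.55)²) = √(0.054649 + 3.885393) = 1.9850 km
  → nearest: E (1.9850 km)
Q4 at 48.6243°N, 1.2486°E:
  A: √((0.0109·111.32)² + (-0.0410·73.55)²) = √(1.472310 + 9.093542) = 3.2505 km
  B: √((0.0185·111.32)² + (-0.0178·73.55)²) = √(4.241211 + 1.713978) = 2.4403 km
  C: √((0.0357·111.32)² + (-0.0448·73.55)²) = √(15.793662 + 10.857289) = 5.1625 km
  D: √((0.0211·111.32)² + (-0.0499·73.55)²) = √(5.517106 + 13.469964) = 4.3574 km
  E: √((0.0010·111.32)² + (-0.0339·73.55)²) = √(0.012392 + 6.216769) = 2.4958 km
  → nearest: B (2.4403 km)

Q1→C; Q2→B; Q3→E; Q4→B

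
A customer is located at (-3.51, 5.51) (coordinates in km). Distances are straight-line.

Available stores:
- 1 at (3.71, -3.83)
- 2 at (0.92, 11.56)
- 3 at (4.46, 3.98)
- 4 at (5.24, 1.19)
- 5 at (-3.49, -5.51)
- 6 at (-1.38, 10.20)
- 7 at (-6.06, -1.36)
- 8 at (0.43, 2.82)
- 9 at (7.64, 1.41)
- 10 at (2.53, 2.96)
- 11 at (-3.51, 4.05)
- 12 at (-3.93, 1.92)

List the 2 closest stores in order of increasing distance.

11, 12

Distances from (-3.51, 5.51):
1: √((7.22)² + (-9.34)²) = √(52.1284 + 87.2356) = 11.81 km
2: √((4.43)² + (6.05)²) = √(19.6249 + 36.6025) = 7.50 km
3: √((7.97)² + (-1.53)²) = √(63.5209 + 2.3409) = 8.12 km
4: √((8.75)² + (-4.32)²) = √(76.5625 + 18.6624) = 9.76 km
5: √((0.02)² + (-11.02)²) = √(0.0004 + 121.4404) = 11.02 km
6: √((2.13)² + (4.69)²) = √(4.5369 + 21.9961) = 5.15 km
7: √((-2.55)² + (-6.87)²) = √(6.5025 + 47.1969) = 7.33 km
8: √((3.94)² + (-2.69)²) = √(15.5236 + 7.2361) = 4.77 km
9: √((11.15)² + (-4.10)²) = √(124.3225 + 16.8100) = 11.88 km
10: √((6.04)² + (-2.55)²) = √(36.4816 + 6.5025) = 6.56 km
11: √((0.00)² + (-1.46)²) = √(0.0000 + 2.1316) = 1.46 km
12: √((-0.42)² + (-3.59)²) = √(0.1764 + 12.8881) = 3.61 km
Sorted: 11 (1.46 km) < 12 (3.61 km) < 8 (4.77 km) < 6 (5.15 km) < …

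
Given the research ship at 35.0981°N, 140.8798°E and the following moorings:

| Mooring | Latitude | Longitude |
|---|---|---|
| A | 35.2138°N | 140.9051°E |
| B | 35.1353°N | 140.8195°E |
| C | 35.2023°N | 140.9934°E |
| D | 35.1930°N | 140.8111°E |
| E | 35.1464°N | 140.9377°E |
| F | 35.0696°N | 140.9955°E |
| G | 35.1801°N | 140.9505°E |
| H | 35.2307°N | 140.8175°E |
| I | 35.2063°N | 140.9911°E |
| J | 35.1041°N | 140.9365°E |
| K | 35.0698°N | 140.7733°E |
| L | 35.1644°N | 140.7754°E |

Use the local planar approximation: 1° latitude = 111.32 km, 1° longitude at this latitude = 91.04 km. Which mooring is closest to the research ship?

Distances from 35.0981°N, 140.8798°E:
A: √((0.1157·111.32)² + (0.0253·91.04)²) = √(165.887290 + 5.305246) = 13.0841 km
B: √((0.0372·111.32)² + (-0.0603·91.04)²) = √(17.148742 + 30.136938) = 6.8765 km
C: √((0.1042·111.32)² + (0.1136·91.04)²) = √(134.549421 + 106.959943) = 15.5406 km
D: √((0.0949·111.32)² + (-0.0687·91.04)²) = √(111.603758 + 39.118120) = 12.2769 km
E: √((0.0483·111.32)² + (0.0579·91.04)²) = √(28.909505 + 27.785718) = 7.5296 km
F: √((-0.0285·111.32)² + (0.1157·91.04)²) = √(10.065518 + 110.950999) = 11.0008 km
G: √((0.0820·111.32)² + (0.0707·91.04)²) = √(83.324765 + 41.428893) = 11.1693 km
H: √((0.1326·111.32)² + (-0.0623·91.04)²) = √(217.888066 + 32.169224) = 15.8132 km
I: √((0.1082·111.32)² + (0.1113·91.04)²) = √(145.077785 + 102.672663) = 15.7401 km
J: √((0.0060·111.32)² + (0.0567·91.04)²) = √(0.446117 + 26.645914) = 5.2050 km
K: √((-0.0283·111.32)² + (-0.1065·91.04)²) = √(9.924743 + 94.007762) = 10.1947 km
L: √((0.0663·111.32)² + (-0.1044·91.04)²) = √(54.472016 + 90.336965) = 12.0337 km
Minimum: J at 5.2050 km.

J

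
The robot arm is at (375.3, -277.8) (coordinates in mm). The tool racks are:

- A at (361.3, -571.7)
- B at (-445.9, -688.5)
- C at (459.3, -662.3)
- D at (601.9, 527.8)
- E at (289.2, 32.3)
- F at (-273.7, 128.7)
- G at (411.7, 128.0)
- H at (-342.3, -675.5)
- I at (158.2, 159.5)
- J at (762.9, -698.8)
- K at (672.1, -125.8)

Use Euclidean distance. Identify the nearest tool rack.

Distances from (375.3, -277.8):
A: 294.2 mm
B: 918.2 mm
C: 393.6 mm
D: 836.9 mm
E: 321.8 mm
F: 765.8 mm
G: 407.4 mm
H: 820.4 mm
I: 488.2 mm
J: 572.3 mm
K: 333.5 mm
Minimum: A at 294.2 mm.

A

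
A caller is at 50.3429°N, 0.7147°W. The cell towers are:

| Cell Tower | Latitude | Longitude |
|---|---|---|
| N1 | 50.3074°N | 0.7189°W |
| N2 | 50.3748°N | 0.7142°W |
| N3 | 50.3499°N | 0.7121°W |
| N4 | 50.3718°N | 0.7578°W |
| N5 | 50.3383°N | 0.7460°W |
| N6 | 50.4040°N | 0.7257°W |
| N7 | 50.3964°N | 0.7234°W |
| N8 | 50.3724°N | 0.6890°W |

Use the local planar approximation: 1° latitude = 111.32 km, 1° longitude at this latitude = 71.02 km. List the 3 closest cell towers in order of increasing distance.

Distances from 50.3429°N, 0.7147°W:
N1: √((-0.0355·111.32)² + (-0.0042·71.02)²) = √(15.617197 + 0.088973) = 3.9631 km
N2: √((0.0319·111.32)² + (0.0005·71.02)²) = √(12.610368 + 0.001261) = 3.5513 km
N3: √((0.0070·111.32)² + (0.0026·71.02)²) = √(0.607215 + 0.034096) = 0.8008 km
N4: √((0.0289·111.32)² + (-0.0431·71.02)²) = √(10.350041 + 9.369488) = 4.4407 km
N5: √((-0.0046·111.32)² + (-0.0313·71.02)²) = √(0.262218 + 4.941400) = 2.2811 km
N6: √((0.0611·111.32)² + (-0.0110·71.02)²) = √(46.262470 + 0.610305) = 6.8464 km
N7: √((0.0535·111.32)² + (-0.0087·71.02)²) = √(35.469410 + 0.381768) = 5.9876 km
N8: √((0.0295·111.32)² + (0.0257·71.02)²) = √(10.784262 + 3.331406) = 3.7571 km
Sorted: N3 (0.8008 km) < N5 (2.2811 km) < N2 (3.5513 km) < N8 (3.7571 km) < N1 (3.9631 km) < …

N3, N5, N2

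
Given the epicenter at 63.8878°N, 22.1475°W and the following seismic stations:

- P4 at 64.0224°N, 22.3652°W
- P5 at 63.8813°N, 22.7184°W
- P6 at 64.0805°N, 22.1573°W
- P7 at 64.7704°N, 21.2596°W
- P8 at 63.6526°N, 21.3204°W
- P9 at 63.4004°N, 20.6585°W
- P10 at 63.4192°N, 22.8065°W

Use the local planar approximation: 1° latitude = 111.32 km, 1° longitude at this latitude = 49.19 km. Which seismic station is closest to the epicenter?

Distances from 63.8878°N, 22.1475°W:
P4: √((0.1346·111.32)² + (-0.2177·49.19)²) = √(224.510427 + 114.675463) = 18.4170 km
P5: √((-0.0065·111.32)² + (-0.5709·49.19)²) = √(0.523568 + 788.630794) = 28.0919 km
P6: √((0.1927·111.32)² + (-0.0098·49.19)²) = √(460.161017 + 0.232384) = 21.4568 km
P7: √((0.8826·111.32)² + (0.8879·49.19)²) = √(9653.265289 + 1907.575593) = 107.5214 km
P8: √((-0.2352·111.32)² + (0.8271·49.19)²) = √(685.521421 + 1655.273212) = 48.3818 km
P9: √((-0.4874·111.32)² + (1.4890·49.19)²) = √(2943.861982 + 5364.670352) = 91.1512 km
P10: √((-0.4686·111.32)² + (-0.6590·49.19)²) = √(2721.140485 + 1050.810671) = 61.4162 km
Minimum: P4 at 18.4170 km.

P4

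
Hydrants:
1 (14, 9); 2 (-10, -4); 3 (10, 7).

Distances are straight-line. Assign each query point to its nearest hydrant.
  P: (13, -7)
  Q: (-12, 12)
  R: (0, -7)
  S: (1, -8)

P at (13, -7):
  1: √((1)² + (16)²) = √(1.000 + 256.000) = 16.0
  2: √((-23)² + (3)²) = √(529.000 + 9.000) = 23.2
  3: √((-3)² + (14)²) = √(9.000 + 196.000) = 14.3
  → nearest: 3 (14.3)
Q at (-12, 12):
  1: √((26)² + (-3)²) = √(676.000 + 9.000) = 26.2
  2: √((2)² + (-16)²) = √(4.000 + 256.000) = 16.1
  3: √((22)² + (-5)²) = √(484.000 + 25.000) = 22.6
  → nearest: 2 (16.1)
R at (0, -7):
  1: √((14)² + (16)²) = √(196.000 + 256.000) = 21.3
  2: √((-10)² + (3)²) = √(100.000 + 9.000) = 10.4
  3: √((10)² + (14)²) = √(100.000 + 196.000) = 17.2
  → nearest: 2 (10.4)
S at (1, -8):
  1: √((13)² + (17)²) = √(169.000 + 289.000) = 21.4
  2: √((-11)² + (4)²) = √(121.000 + 16.000) = 11.7
  3: √((9)² + (15)²) = √(81.000 + 225.000) = 17.5
  → nearest: 2 (11.7)

P→3; Q→2; R→2; S→2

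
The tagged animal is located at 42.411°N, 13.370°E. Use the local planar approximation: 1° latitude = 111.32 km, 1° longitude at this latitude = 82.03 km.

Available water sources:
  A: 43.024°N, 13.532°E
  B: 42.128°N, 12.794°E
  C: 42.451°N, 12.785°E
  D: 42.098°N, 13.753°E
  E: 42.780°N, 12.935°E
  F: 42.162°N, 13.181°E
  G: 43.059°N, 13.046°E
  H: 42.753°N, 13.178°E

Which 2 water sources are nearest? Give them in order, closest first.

Distances from 42.411°N, 13.370°E:
A: √((0.613·111.32)² + (0.162·82.03)²) = √(4656.58296 + 176.59380) = 69.521 km
B: √((-0.283·111.32)² + (-0.576·82.03)²) = √(992.47429 + 2232.49446) = 56.789 km
C: √((0.040·111.32)² + (-0.585·82.03)²) = √(19.82743 + 2302.80496) = 48.194 km
D: √((-0.313·111.32)² + (0.383·82.03)²) = √(1214.04580 + 987.05868) = 46.916 km
E: √((0.369·111.32)² + (-0.435·82.03)²) = √(1687.32650 + 1273.28006) = 54.411 km
F: √((-0.249·111.32)² + (-0.189·82.03)²) = √(768.32522 + 240.36378) = 31.760 km
G: √((0.648·111.32)² + (-0.324·82.03)²) = √(5203.51016 + 706.37520) = 76.876 km
H: √((0.342·111.32)² + (-0.192·82.03)²) = √(1449.43454 + 248.05494) = 41.201 km
Sorted: F (31.760 km) < H (41.201 km) < D (46.916 km) < C (48.194 km) < …

F, H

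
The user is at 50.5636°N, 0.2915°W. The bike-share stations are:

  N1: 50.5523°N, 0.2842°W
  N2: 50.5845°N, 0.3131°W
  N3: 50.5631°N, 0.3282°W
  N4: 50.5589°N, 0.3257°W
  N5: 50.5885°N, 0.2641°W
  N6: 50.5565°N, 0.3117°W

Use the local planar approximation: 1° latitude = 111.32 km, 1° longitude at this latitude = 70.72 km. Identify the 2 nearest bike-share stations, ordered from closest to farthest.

N1, N6

Distances from 50.5636°N, 0.2915°W:
N1: √((-0.0113·111.32)² + (0.0073·70.72)²) = √(1.582353 + 0.266520) = 1.3597 km
N2: √((0.0209·111.32)² + (-0.0216·70.72)²) = √(5.413012 + 2.333415) = 2.7832 km
N3: √((-0.0005·111.32)² + (-0.0367·70.72)²) = √(0.003098 + 6.736226) = 2.5960 km
N4: √((-0.0047·111.32)² + (-0.0342·70.72)²) = √(0.273742 + 5.849742) = 2.4746 km
N5: √((0.0249·111.32)² + (0.0274·70.72)²) = √(7.683252 + 3.754790) = 3.3820 km
N6: √((-0.0071·111.32)² + (-0.0202·70.72)²) = √(0.624688 + 2.040738) = 1.6326 km
Sorted: N1 (1.3597 km) < N6 (1.6326 km) < N4 (2.4746 km) < N3 (2.5960 km) < …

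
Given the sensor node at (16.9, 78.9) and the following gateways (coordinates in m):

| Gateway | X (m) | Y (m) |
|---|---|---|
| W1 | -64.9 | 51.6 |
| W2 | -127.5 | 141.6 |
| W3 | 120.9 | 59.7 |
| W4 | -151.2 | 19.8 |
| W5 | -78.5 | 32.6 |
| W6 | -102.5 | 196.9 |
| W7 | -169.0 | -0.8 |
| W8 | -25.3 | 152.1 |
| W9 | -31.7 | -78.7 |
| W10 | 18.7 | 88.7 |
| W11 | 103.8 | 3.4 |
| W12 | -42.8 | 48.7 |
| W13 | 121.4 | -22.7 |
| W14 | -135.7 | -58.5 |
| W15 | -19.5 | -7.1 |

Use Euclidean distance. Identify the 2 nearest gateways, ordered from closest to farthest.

W10, W12

Distances from (16.9, 78.9):
W1: √((-81.8)² + (-27.3)²) = √(6691.240 + 745.290) = 86.2 m
W2: √((-144.4)² + (62.7)²) = √(20851.360 + 3931.290) = 157.4 m
W3: √((104.0)² + (-19.2)²) = √(10816.000 + 368.640) = 105.8 m
W4: √((-168.1)² + (-59.1)²) = √(28257.610 + 3492.810) = 178.2 m
W5: √((-95.4)² + (-46.3)²) = √(9101.160 + 2143.690) = 106.0 m
W6: √((-119.4)² + (118.0)²) = √(14256.360 + 13924.000) = 167.9 m
W7: √((-185.9)² + (-79.7)²) = √(34558.810 + 6352.090) = 202.3 m
W8: √((-42.2)² + (73.2)²) = √(1780.840 + 5358.240) = 84.5 m
W9: √((-48.6)² + (-157.6)²) = √(2361.960 + 24837.760) = 164.9 m
W10: √((1.8)² + (9.8)²) = √(3.240 + 96.040) = 10.0 m
W11: √((86.9)² + (-75.5)²) = √(7551.610 + 5700.250) = 115.1 m
W12: √((-59.7)² + (-30.2)²) = √(3564.090 + 912.040) = 66.9 m
W13: √((104.5)² + (-101.6)²) = √(10920.250 + 10322.560) = 145.7 m
W14: √((-152.6)² + (-137.4)²) = √(23286.760 + 18878.760) = 205.3 m
W15: √((-36.4)² + (-86.0)²) = √(1324.960 + 7396.000) = 93.4 m
Sorted: W10 (10.0 m) < W12 (66.9 m) < W8 (84.5 m) < W1 (86.2 m) < …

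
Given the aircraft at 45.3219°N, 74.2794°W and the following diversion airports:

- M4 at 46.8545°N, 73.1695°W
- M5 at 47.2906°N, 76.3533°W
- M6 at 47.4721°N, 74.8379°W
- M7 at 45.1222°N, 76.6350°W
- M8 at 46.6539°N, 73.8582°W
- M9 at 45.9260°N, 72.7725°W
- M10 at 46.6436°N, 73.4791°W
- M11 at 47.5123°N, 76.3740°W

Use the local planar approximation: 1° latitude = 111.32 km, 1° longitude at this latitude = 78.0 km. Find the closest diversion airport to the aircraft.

Distances from 45.3219°N, 74.2794°W:
M4: √((1.5326·111.32)² + (1.1099·78.0)²) = √(29107.441800 + 7494.745813) = 191.3170 km
M5: √((1.9687·111.32)² + (-2.0739·78.0)²) = √(48029.213830 + 26167.656402) = 272.3910 km
M6: √((2.1502·111.32)² + (-0.5585·78.0)²) = √(57293.335982 + 1897.734969) = 243.2922 km
M7: √((-0.1997·111.32)² + (-2.3556·78.0)²) = √(494.199754 + 33759.211674) = 185.0768 km
M8: √((1.3320·111.32)² + (0.4212·78.0)²) = √(21986.436457 + 1079.359033) = 151.8743 km
M9: √((0.6041·111.32)² + (1.5069·78.0)²) = √(4522.348917 + 13815.228459) = 135.4163 km
M10: √((1.3217·111.32)² + (0.8003·78.0)²) = √(21647.720666 + 3896.680868) = 159.8262 km
M11: √((2.1904·111.32)² + (-2.0946·78.0)²) = √(59455.667181 + 26692.632289) = 293.5103 km
Minimum: M9 at 135.4163 km.

M9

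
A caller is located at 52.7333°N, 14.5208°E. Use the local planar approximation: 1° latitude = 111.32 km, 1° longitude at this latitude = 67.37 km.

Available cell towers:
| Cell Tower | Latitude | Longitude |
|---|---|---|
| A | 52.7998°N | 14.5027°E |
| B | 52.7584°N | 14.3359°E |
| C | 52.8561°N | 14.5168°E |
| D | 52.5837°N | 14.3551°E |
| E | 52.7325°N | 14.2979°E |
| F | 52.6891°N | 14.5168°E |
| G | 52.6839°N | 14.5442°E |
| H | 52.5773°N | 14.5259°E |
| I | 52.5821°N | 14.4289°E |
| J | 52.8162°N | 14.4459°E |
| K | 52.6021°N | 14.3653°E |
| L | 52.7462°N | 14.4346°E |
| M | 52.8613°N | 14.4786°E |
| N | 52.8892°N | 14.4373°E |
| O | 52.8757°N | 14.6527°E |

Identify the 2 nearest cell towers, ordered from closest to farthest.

Distances from 52.7333°N, 14.5208°E:
A: √((0.0665·111.32)² + (-0.0181·67.37)²) = √(54.801152 + 1.486929) = 7.5025 km
B: √((0.0251·111.32)² + (-0.1849·67.37)²) = √(7.807174 + 155.169699) = 12.7662 km
C: √((0.1228·111.32)² + (-0.0040·67.37)²) = √(186.871525 + 0.072619) = 13.6728 km
D: √((-0.1496·111.32)² + (-0.1657·67.37)²) = √(277.338130 + 124.617235) = 20.0488 km
E: √((-0.0008·111.32)² + (-0.2229·67.37)²) = √(0.007931 + 225.503471) = 15.0170 km
F: √((-0.0442·111.32)² + (-0.0040·67.37)²) = √(24.209785 + 0.072619) = 4.9277 km
G: √((-0.0494·111.32)² + (0.0234·67.37)²) = √(30.241289 + 2.485220) = 5.7207 km
H: √((-0.1560·111.32)² + (0.0051·67.37)²) = √(301.575177 + 0.118052) = 17.3693 km
I: √((-0.1512·111.32)² + (-0.0919·67.37)²) = √(283.302220 + 38.332233) = 17.9342 km
J: √((0.0829·111.32)² + (-0.0749·67.37)²) = √(85.163883 + 25.462247) = 10.5179 km
K: √((-0.1312·111.32)² + (-0.1555·67.37)²) = √(213.311400 + 109.747309) = 17.9738 km
L: √((0.0129·111.32)² + (-0.0862·67.37)²) = √(2.062176 + 33.724664) = 5.9822 km
M: √((0.1280·111.32)² + (-0.0422·67.37)²) = √(203.032861 + 8.082729) = 14.5298 km
N: √((0.1559·111.32)² + (-0.0835·67.37)²) = √(301.188667 + 31.645069) = 18.2437 km
O: √((0.1424·111.32)² + (0.1319·67.37)²) = √(251.284889 + 78.962827) = 18.1727 km
Sorted: F (4.9277 km) < G (5.7207 km) < L (5.9822 km) < A (7.5025 km) < …

F, G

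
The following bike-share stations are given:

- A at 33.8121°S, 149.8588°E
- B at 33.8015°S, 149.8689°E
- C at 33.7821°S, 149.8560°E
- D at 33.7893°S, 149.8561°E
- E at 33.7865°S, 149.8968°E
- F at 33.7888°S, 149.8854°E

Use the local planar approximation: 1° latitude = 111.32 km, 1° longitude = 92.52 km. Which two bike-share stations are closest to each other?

Pairwise distances:
A–B: 1.5052 km
A–C: 3.3496 km
A–D: 2.5504 km
A–E: 4.5257 km
A–F: 3.5755 km
B–C: 2.4675 km
B–D: 1.8019 km
B–E: 3.0743 km
B–F: 2.0807 km
C–D: 0.8016 km
C–E: 3.8065 km
C–F: 2.8205 km
D–E: 3.7784 km
D–F: 2.7114 km
E–F: 1.0854 km
Closest pair: C–D at 0.8016 km.

C and D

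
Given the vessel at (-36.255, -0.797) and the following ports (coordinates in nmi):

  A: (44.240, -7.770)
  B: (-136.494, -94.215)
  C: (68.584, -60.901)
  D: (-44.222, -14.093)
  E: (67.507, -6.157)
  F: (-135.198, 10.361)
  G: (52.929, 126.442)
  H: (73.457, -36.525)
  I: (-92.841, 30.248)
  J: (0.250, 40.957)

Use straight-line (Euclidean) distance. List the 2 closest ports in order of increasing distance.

D, J

Distances from (-36.255, -0.797):
A: √((80.495)² + (-6.973)²) = √(6479.44503 + 48.62273) = 80.796 nmi
B: √((-100.239)² + (-93.418)²) = √(10047.85712 + 8726.92272) = 137.021 nmi
C: √((104.839)² + (-60.104)²) = √(10991.21592 + 3612.49082) = 120.846 nmi
D: √((-7.967)² + (-13.296)²) = √(63.47309 + 176.78362) = 15.500 nmi
E: √((103.762)² + (-5.360)²) = √(10766.55264 + 28.72960) = 103.900 nmi
F: √((-98.943)² + (11.158)²) = √(9789.71725 + 124.50096) = 99.570 nmi
G: √((89.184)² + (127.239)²) = √(7953.78586 + 16189.76312) = 155.382 nmi
H: √((109.712)² + (-35.728)²) = √(12036.72294 + 1276.48998) = 115.383 nmi
I: √((-56.586)² + (31.045)²) = √(3201.97540 + 963.79203) = 64.543 nmi
J: √((36.505)² + (41.754)²) = √(1332.61503 + 1743.39652) = 55.462 nmi
Sorted: D (15.500 nmi) < J (55.462 nmi) < I (64.543 nmi) < A (80.796 nmi) < …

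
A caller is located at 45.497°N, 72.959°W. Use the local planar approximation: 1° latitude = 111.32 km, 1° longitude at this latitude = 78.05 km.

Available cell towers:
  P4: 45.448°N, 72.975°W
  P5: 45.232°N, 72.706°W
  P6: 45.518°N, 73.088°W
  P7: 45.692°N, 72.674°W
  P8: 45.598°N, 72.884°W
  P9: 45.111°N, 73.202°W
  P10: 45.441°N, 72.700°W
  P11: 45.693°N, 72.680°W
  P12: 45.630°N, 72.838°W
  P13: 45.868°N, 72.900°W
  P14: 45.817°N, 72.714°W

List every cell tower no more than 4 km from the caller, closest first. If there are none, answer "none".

none

Distances from 45.497°N, 72.959°W:
P4: √((-0.049·111.32)² + (-0.016·78.05)²) = √(29.75353 + 1.55950) = 5.596 km
P5: √((-0.265·111.32)² + (0.253·78.05)²) = √(870.23820 + 389.93019) = 35.499 km
P6: √((0.021·111.32)² + (-0.129·78.05)²) = √(5.46493 + 101.37369) = 10.336 km
P7: √((0.195·111.32)² + (0.285·78.05)²) = √(471.21121 + 494.80666) = 31.081 km
P8: √((0.101·111.32)² + (0.075·78.05)²) = √(126.41224 + 34.26639) = 12.676 km
P9: √((-0.386·111.32)² + (-0.243·78.05)²) = √(1846.37965 + 359.71485) = 46.969 km
P10: √((-0.056·111.32)² + (0.259·78.05)²) = √(38.86176 + 408.64420) = 21.154 km
P11: √((0.196·111.32)² + (0.279·78.05)²) = √(476.05654 + 474.19200) = 30.826 km
P12: √((0.133·111.32)² + (0.121·78.05)²) = √(219.20461 + 89.19008) = 17.561 km
P13: √((0.371·111.32)² + (0.059·78.05)²) = √(1705.66687 + 21.20556) = 41.556 km
P14: √((0.320·111.32)² + (0.245·78.05)²) = √(1268.95538 + 365.66045) = 40.430 km
Threshold 4 km: none within range.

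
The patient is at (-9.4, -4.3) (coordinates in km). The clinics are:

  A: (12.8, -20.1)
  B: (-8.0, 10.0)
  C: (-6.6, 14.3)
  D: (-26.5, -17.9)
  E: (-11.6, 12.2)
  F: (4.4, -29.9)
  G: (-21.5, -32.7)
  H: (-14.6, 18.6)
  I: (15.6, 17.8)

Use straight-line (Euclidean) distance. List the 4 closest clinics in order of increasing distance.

Distances from (-9.4, -4.3):
A: √((22.2)² + (-15.8)²) = √(492.840 + 249.640) = 27.2 km
B: √((1.4)² + (14.3)²) = √(1.960 + 204.490) = 14.4 km
C: √((2.8)² + (18.6)²) = √(7.840 + 345.960) = 18.8 km
D: √((-17.1)² + (-13.6)²) = √(292.410 + 184.960) = 21.8 km
E: √((-2.2)² + (16.5)²) = √(4.840 + 272.250) = 16.6 km
F: √((13.8)² + (-25.6)²) = √(190.440 + 655.360) = 29.1 km
G: √((-12.1)² + (-28.4)²) = √(146.410 + 806.560) = 30.9 km
H: √((-5.2)² + (22.9)²) = √(27.040 + 524.410) = 23.5 km
I: √((25.0)² + (22.1)²) = √(625.000 + 488.410) = 33.4 km
Sorted: B (14.4 km) < E (16.6 km) < C (18.8 km) < D (21.8 km) < H (23.5 km) < A (27.2 km) < …

B, E, C, D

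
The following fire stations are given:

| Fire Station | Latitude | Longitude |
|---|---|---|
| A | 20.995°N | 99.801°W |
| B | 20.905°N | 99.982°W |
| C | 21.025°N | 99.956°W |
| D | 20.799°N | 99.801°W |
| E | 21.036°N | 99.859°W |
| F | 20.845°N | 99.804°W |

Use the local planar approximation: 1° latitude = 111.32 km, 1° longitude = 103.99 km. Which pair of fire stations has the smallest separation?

Pairwise distances:
A–B: √((-0.090·111.32)² + (-0.181·103.99)²) = √(100.37635 + 354.27484) = 21.323 km
A–C: √((0.030·111.32)² + (-0.155·103.99)²) = √(11.15293 + 259.80443) = 16.461 km
A–D: √((-0.196·111.32)² + (0.000·103.99)²) = √(476.05654 + 0.00000) = 21.819 km
A–E: √((0.041·111.32)² + (-0.058·103.99)²) = √(20.83119 + 36.37803) = 7.564 km
A–F: √((-0.150·111.32)² + (-0.003·103.99)²) = √(278.82320 + 0.09733) = 16.701 km
B–C: √((0.120·111.32)² + (0.026·103.99)²) = √(178.44685 + 7.31021) = 13.629 km
B–D: √((-0.106·111.32)² + (0.181·103.99)²) = √(139.23811 + 354.27484) = 22.215 km
B–E: √((0.131·111.32)² + (0.123·103.99)²) = √(212.66156 + 163.60380) = 19.398 km
B–F: √((-0.060·111.32)² + (0.178·103.99)²) = √(44.61171 + 342.62824) = 19.678 km
C–D: √((-0.226·111.32)² + (0.155·103.99)²) = √(632.94107 + 259.80443) = 29.879 km
C–E: √((0.011·111.32)² + (0.097·103.99)²) = √(1.49945 + 101.74817) = 10.161 km
C–F: √((-0.180·111.32)² + (0.152·103.99)²) = √(401.50541 + 249.84481) = 25.522 km
D–E: √((0.237·111.32)² + (-0.058·103.99)²) = √(696.05425 + 36.37803) = 27.063 km
D–F: √((0.046·111.32)² + (-0.003·103.99)²) = √(26.22177 + 0.09733) = 5.130 km
E–F: √((-0.191·111.32)² + (0.055·103.99)²) = √(452.07775 + 32.71211) = 22.018 km
Closest pair: D–F at 5.130 km.

D and F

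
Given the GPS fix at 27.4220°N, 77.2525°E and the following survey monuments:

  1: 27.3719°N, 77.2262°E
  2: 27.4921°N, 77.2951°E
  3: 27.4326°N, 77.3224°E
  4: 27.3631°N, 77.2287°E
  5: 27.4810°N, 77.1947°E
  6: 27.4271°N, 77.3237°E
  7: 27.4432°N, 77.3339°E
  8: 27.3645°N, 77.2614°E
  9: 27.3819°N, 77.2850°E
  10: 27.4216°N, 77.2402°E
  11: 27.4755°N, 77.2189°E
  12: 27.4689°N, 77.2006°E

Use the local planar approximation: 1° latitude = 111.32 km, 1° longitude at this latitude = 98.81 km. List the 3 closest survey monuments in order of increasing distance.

Distances from 27.4220°N, 77.2525°E:
1: 6.1529 km
2: 8.8664 km
3: 7.0069 km
4: 6.9657 km
5: 8.7037 km
6: 7.0581 km
7: 8.3822 km
8: 6.4610 km
9: 5.4990 km
10: 1.2162 km
11: 6.8185 km
12: 7.3182 km
Sorted: 10 (1.2162 km) < 9 (5.4990 km) < 1 (6.1529 km) < 8 (6.4610 km) < 11 (6.8185 km) < …

10, 9, 1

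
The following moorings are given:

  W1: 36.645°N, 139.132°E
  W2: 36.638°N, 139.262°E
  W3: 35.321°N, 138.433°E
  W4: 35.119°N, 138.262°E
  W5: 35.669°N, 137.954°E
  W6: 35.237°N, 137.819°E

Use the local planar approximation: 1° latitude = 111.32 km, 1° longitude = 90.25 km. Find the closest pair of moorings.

W1 and W2

Pairwise distances:
W1–W2: √((-0.007·111.32)² + (0.130·90.25)²) = √(0.60721 + 137.65156) = 11.758 km
W1–W3: √((-1.324·111.32)² + (-0.699·90.25)²) = √(21723.12822 + 3979.68568) = 160.321 km
W1–W4: √((-1.526·111.32)² + (-0.870·90.25)²) = √(28857.28460 + 6164.99781) = 187.142 km
W1–W5: √((-0.976·111.32)² + (-1.178·90.25)²) = √(11804.45744 + 11302.77291) = 152.011 km
W1–W6: √((-1.408·111.32)² + (-1.313·90.25)²) = √(24566.97619 + 14041.83525) = 196.491 km
W2–W3: √((-1.317·111.32)² + (-0.829·90.25)²) = √(21494.03468 + 5597.62090) = 164.595 km
W2–W4: √((-1.519·111.32)² + (-1.000·90.25)²) = √(28593.14608 + 8145.06250) = 191.672 km
W2–W5: √((-0.969·111.32)² + (-1.308·90.25)²) = √(11635.73842 + 13935.09421) = 159.909 km
W2–W6: √((-1.401·111.32)² + (-1.443·90.25)²) = √(24323.30949 + 16960.04825) = 203.183 km
W3–W4: √((-0.202·111.32)² + (-0.171·90.25)²) = √(505.64898 + 238.16977) = 27.273 km
W3–W5: √((0.348·111.32)² + (-0.479·90.25)²) = √(1500.73801 + 1868.81129) = 58.048 km
W3–W6: √((-0.084·111.32)² + (-0.614·90.25)²) = √(87.43896 + 3070.65598) = 56.197 km
W4–W5: √((0.550·111.32)² + (-0.308·90.25)²) = √(3748.62308 + 772.67321) = 67.241 km
W4–W6: √((0.118·111.32)² + (-0.443·90.25)²) = √(172.54819 + 1598.46037) = 42.083 km
W5–W6: √((-0.432·111.32)² + (-0.135·90.25)²) = √(2312.67118 + 148.44376) = 49.610 km
Closest pair: W1–W2 at 11.758 km.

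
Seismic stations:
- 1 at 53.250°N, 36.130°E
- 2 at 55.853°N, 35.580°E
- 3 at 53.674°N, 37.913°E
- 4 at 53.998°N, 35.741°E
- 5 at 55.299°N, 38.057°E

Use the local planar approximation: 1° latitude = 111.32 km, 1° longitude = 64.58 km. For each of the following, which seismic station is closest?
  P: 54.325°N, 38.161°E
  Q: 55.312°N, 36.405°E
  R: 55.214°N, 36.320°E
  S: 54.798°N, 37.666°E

P at 54.325°N, 38.161°E:
  1: 177.550 km
  2: 238.150 km
  3: 74.218 km
  4: 160.467 km
  5: 108.633 km
  → nearest: 3 (74.218 km)
Q at 55.312°N, 36.405°E:
  1: 230.228 km
  2: 80.409 km
  3: 206.719 km
  4: 152.430 km
  5: 106.696 km
  → nearest: 2 (80.409 km)
R at 55.214°N, 36.320°E:
  1: 218.977 km
  2: 85.696 km
  3: 199.932 km
  4: 140.435 km
  5: 112.574 km
  → nearest: 2 (85.696 km)
S at 54.798°N, 37.666°E:
  1: 198.834 km
  2: 178.719 km
  3: 126.136 km
  4: 152.923 km
  5: 61.221 km
  → nearest: 5 (61.221 km)

P→3; Q→2; R→2; S→5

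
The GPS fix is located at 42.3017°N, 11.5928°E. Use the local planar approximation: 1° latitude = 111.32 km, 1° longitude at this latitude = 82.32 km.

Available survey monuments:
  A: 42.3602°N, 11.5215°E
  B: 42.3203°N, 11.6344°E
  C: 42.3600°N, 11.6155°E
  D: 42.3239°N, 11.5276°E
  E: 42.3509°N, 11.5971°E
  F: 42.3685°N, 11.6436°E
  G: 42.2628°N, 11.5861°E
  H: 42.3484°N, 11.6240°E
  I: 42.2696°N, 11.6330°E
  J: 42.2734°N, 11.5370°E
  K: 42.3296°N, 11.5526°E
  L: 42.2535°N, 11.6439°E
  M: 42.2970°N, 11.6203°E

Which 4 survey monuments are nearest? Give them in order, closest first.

M, B, G, K

Distances from 42.3017°N, 11.5928°E:
A: 8.7669 km
B: 4.0018 km
C: 6.7536 km
D: 5.9089 km
E: 5.4884 km
F: 8.5314 km
G: 4.3653 km
H: 5.7985 km
I: 4.8703 km
J: 5.5700 km
K: 4.5384 km
L: 6.8180 km
M: 2.3235 km
Sorted: M (2.3235 km) < B (4.0018 km) < G (4.3653 km) < K (4.5384 km) < I (4.8703 km) < E (5.4884 km) < …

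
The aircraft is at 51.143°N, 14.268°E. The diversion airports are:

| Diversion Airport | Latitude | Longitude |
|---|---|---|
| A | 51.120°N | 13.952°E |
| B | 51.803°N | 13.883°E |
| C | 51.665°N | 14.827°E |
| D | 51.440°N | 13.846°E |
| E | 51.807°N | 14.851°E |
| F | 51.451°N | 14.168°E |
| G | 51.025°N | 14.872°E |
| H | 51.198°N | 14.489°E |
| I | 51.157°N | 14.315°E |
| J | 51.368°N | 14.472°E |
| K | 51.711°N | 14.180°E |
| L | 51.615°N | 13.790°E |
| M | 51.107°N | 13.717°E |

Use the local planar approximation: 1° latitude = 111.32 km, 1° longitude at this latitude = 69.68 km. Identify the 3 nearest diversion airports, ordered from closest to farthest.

I, H, A

Distances from 51.143°N, 14.268°E:
A: √((-0.023·111.32)² + (-0.316·69.68)²) = √(6.55544 + 484.83108) = 22.167 km
B: √((0.660·111.32)² + (-0.385·69.68)²) = √(5398.01723 + 719.67720) = 78.216 km
C: √((0.522·111.32)² + (0.559·69.68)²) = √(3376.66053 + 1517.18975) = 69.956 km
D: √((0.297·111.32)² + (-0.422·69.68)²) = √(1093.09849 + 864.65167) = 44.246 km
E: √((0.664·111.32)² + (0.583·69.68)²) = √(5463.64602 + 1650.26388) = 84.344 km
F: √((0.308·111.32)² + (-0.100·69.68)²) = √(1175.56820 + 48.55302) = 34.987 km
G: √((-0.118·111.32)² + (0.604·69.68)²) = √(172.54819 + 1771.29200) = 44.089 km
H: √((0.055·111.32)² + (0.221·69.68)²) = √(37.48623 + 237.13782) = 16.572 km
I: √((0.014·111.32)² + (0.047·69.68)²) = √(2.42886 + 10.72536) = 3.627 km
J: √((0.225·111.32)² + (0.204·69.68)²) = √(627.35221 + 202.05826) = 28.799 km
K: √((0.568·111.32)² + (-0.088·69.68)²) = √(3998.00255 + 37.59946) = 63.526 km
L: √((0.472·111.32)² + (-0.478·69.68)²) = √(2760.77105 + 1109.35891) = 62.210 km
M: √((-0.036·111.32)² + (-0.551·69.68)²) = √(16.06022 + 1474.07466) = 38.602 km
Sorted: I (3.627 km) < H (16.572 km) < A (22.167 km) < J (28.799 km) < F (34.987 km) < …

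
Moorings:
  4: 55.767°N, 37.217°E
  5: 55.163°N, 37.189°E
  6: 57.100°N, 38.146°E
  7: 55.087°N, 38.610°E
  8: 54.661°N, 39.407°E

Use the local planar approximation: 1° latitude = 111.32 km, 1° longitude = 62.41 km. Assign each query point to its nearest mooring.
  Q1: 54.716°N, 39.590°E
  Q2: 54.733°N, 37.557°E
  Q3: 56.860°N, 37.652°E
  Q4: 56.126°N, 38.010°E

Q1 at 54.716°N, 39.590°E:
  4: 188.737 km
  5: 157.892 km
  6: 280.271 km
  7: 73.800 km
  8: 12.959 km
  → nearest: 8 (12.959 km)
Q2 at 54.733°N, 37.557°E:
  4: 117.044 km
  5: 53.092 km
  6: 266.046 km
  7: 76.627 km
  8: 115.736 km
  → nearest: 5 (53.092 km)
Q3 at 56.860°N, 37.652°E:
  4: 124.665 km
  5: 191.107 km
  6: 40.796 km
  7: 206.227 km
  8: 268.179 km
  → nearest: 6 (40.796 km)
Q4 at 56.126°N, 38.010°E:
  4: 63.612 km
  5: 118.817 km
  6: 108.757 km
  7: 121.572 km
  8: 184.927 km
  → nearest: 4 (63.612 km)

Q1→8; Q2→5; Q3→6; Q4→4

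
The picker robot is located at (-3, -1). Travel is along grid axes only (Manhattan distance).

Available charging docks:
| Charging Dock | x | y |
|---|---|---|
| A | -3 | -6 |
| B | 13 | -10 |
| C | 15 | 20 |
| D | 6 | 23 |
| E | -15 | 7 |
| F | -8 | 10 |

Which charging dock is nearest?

A

Distances from (-3, -1):
A: |0| + |-5| = 0 + 5 = 5
B: |16| + |-9| = 16 + 9 = 25
C: |18| + |21| = 18 + 21 = 39
D: |9| + |24| = 9 + 24 = 33
E: |-12| + |8| = 12 + 8 = 20
F: |-5| + |11| = 5 + 11 = 16
Minimum: A at 5.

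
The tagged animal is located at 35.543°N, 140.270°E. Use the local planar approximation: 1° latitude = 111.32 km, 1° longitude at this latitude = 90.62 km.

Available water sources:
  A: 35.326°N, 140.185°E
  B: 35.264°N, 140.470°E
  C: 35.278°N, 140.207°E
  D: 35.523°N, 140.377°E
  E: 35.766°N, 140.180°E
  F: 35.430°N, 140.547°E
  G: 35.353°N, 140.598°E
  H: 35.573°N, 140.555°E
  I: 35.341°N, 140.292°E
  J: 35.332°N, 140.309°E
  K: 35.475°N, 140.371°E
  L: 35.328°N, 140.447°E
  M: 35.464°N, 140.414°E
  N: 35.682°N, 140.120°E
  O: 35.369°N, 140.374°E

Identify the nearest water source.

D

Distances from 35.543°N, 140.270°E:
A: √((-0.217·111.32)² + (-0.085·90.62)²) = √(583.53359 + 59.33159) = 25.355 km
B: √((-0.279·111.32)² + (0.200·90.62)²) = √(964.61676 + 328.47938) = 35.960 km
C: √((-0.265·111.32)² + (-0.063·90.62)²) = √(870.23820 + 32.59337) = 30.047 km
D: √((-0.020·111.32)² + (0.107·90.62)²) = √(4.95686 + 94.01901) = 9.949 km
E: √((0.223·111.32)² + (-0.090·90.62)²) = √(616.24885 + 66.51707) = 26.130 km
F: √((-0.113·111.32)² + (0.277·90.62)²) = √(158.23527 + 630.09735) = 28.077 km
G: √((-0.190·111.32)² + (0.328·90.62)²) = √(447.35634 + 883.47813) = 36.481 km
H: √((0.030·111.32)² + (0.285·90.62)²) = √(11.15293 + 667.01843) = 26.042 km
I: √((-0.202·111.32)² + (0.022·90.62)²) = √(505.64898 + 3.97460) = 22.575 km
J: √((-0.211·111.32)² + (0.039·90.62)²) = √(551.71057 + 12.49043) = 23.753 km
K: √((-0.068·111.32)² + (0.101·90.62)²) = √(57.30127 + 83.77045) = 11.877 km
L: √((-0.215·111.32)² + (0.177·90.62)²) = √(572.82678 + 257.27326) = 28.811 km
M: √((-0.079·111.32)² + (0.144·90.62)²) = √(77.33936 + 170.28371) = 15.736 km
N: √((0.139·111.32)² + (-0.150·90.62)²) = √(239.42858 + 184.76965) = 20.596 km
O: √((-0.174·111.32)² + (0.104·90.62)²) = √(375.18450 + 88.82082) = 21.541 km
Minimum: D at 9.949 km.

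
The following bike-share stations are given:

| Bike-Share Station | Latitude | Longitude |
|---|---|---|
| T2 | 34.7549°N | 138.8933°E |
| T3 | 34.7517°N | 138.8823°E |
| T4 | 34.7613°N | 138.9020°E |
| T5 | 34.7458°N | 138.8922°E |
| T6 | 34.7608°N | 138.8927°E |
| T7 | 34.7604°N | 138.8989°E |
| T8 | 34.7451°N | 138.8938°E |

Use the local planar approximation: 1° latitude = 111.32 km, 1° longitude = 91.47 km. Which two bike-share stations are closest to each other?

T5 and T8

Pairwise distances:
T5–T8: 0.1658 km
T4–T7: 0.3007 km
T6–T7: 0.5689 km
T2–T6: 0.6591 km
T2–T7: 0.7983 km
T4–T6: 0.8525 km
T2–T5: 1.0180 km
T2–T3: 1.0674 km
T2–T4: 1.0681 km
T2–T8: 1.0919 km
T3–T5: 1.1187 km
T3–T8: 1.2831 km
T3–T6: 1.3897 km
T5–T6: 1.6704 km
T5–T7: 1.7370 km
T6–T8: 1.7506 km
T7–T8: 1.7659 km
T3–T7: 1.8010 km
T4–T5: 1.9444 km
T4–T8: 1.9531 km
T3–T4: 2.0950 km
Closest pair: T5–T8 at 0.1658 km.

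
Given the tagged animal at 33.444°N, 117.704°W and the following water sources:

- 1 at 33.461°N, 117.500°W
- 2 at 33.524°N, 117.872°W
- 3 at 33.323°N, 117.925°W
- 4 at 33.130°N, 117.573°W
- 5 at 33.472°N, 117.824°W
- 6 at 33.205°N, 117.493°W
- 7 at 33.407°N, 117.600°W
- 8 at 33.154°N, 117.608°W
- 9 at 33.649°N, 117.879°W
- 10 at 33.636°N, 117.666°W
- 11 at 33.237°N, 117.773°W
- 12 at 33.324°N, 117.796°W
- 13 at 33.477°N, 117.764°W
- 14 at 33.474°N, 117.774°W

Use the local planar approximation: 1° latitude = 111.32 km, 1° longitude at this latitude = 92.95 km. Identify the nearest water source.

13

Distances from 33.444°N, 117.704°W:
1: 19.056 km
2: 17.977 km
3: 24.564 km
4: 37.015 km
5: 11.581 km
6: 33.053 km
7: 10.508 km
8: 33.493 km
9: 28.024 km
10: 21.663 km
11: 23.919 km
12: 15.861 km
13: 6.678 km
14: 7.314 km
Minimum: 13 at 6.678 km.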